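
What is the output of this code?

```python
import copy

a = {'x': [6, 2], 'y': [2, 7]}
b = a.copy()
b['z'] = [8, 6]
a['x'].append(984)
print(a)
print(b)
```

Key concept: shallow copy of dict with mutable values.
Step by step:
`a = {'x': [6, 2], 'y': [2, 7]}` → a = {'x': [6, 2], 'y': [2, 7]}
`b = a.copy()` → b = {'x': [6, 2], 'y': [2, 7]}
`b['z'] = [8, 6]` → b = {'x': [6, 2], 'y': [2, 7], 'z': [8, 6]}
`a['x'].append(984)` → a = {'x': [6, 2, 984], 'y': [2, 7]}; b = {'x': [6, 2, 984], 'y': [2, 7], 'z': [8, 6]}
`print(a)` → prints {'x': [6, 2, 984], 'y': [2, 7]}
`print(b)` → prints {'x': [6, 2, 984], 'y': [2, 7], 'z': [8, 6]}

Answer:
{'x': [6, 2, 984], 'y': [2, 7]}
{'x': [6, 2, 984], 'y': [2, 7], 'z': [8, 6]}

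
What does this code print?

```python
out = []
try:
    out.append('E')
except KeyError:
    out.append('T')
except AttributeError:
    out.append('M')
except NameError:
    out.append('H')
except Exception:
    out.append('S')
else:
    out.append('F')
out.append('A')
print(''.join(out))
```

Execution trace: 'E' (try body, no exception) → 'F' (else) → 'A' (after the try/except). Output: EFA

Answer: EFA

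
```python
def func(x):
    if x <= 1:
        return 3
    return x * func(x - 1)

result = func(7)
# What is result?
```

func(7) = 7 * 6 * 5 * 4 * 3 * 2 * 3 = 15120

Answer: 15120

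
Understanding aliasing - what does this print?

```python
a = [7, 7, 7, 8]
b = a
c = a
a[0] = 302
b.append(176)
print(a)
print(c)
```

Key concept: multiple aliases.
Step by step:
`a = [7, 7, 7, 8]` → a = [7, 7, 7, 8]
`b = a` → b = [7, 7, 7, 8] (same object as a)
`c = a` → c = [7, 7, 7, 8] (same object as a, b)
`a[0] = 302` → a = [302, 7, 7, 8] (same object as b, c); b = [302, 7, 7, 8] (same object as a, c); c = [302, 7, 7, 8] (same object as a, b)
`b.append(176)` → a = [302, 7, 7, 8, 176] (same object as b, c); b = [302, 7, 7, 8, 176] (same object as a, c); c = [302, 7, 7, 8, 176] (same object as a, b)
`print(a)` → prints [302, 7, 7, 8, 176]
`print(c)` → prints [302, 7, 7, 8, 176]

Answer:
[302, 7, 7, 8, 176]
[302, 7, 7, 8, 176]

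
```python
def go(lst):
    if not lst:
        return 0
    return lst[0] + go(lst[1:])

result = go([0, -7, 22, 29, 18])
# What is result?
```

0 + (-7) + 22 + 29 + 18 + 0 = 62

Answer: 62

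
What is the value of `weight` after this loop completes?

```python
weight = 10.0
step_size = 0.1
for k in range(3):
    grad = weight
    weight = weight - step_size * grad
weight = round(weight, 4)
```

Gradient descent: w = 10.0 * (1 - 0.1)^3
`weight` takes the values: 10.0 → 9.0 → 8.1 → 7.29

Answer: 7.29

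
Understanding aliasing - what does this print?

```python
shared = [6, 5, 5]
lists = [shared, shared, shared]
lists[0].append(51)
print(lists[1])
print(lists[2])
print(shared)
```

Key concept: list of same reference.
Step by step:
`shared = [6, 5, 5]` → shared = [6, 5, 5]
`lists = [shared, shared, shared]` → lists = [[6, 5, 5], [6, 5, 5], [6, 5, 5]]
`lists[0].append(51)` → shared = [6, 5, 5, 51]; lists = [[6, 5, 5, 51], [6, 5, 5, 51], [6, 5, 5, 51]]
`print(lists[1])` → prints [6, 5, 5, 51]
`print(lists[2])` → prints [6, 5, 5, 51]
`print(shared)` → prints [6, 5, 5, 51]

Answer:
[6, 5, 5, 51]
[6, 5, 5, 51]
[6, 5, 5, 51]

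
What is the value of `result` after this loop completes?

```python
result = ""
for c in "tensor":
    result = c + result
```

Reverse 'tensor'
`result` takes the values: "" → "t" → "et" → "net" → "snet" → "osnet" → "rosnet"

Answer: "rosnet"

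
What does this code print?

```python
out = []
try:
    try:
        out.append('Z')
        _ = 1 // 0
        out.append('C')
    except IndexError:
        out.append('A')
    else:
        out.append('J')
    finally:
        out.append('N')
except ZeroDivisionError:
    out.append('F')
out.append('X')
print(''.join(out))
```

Execution trace: 'Z' (inner try body) → 'N' (inner finally) → 'F' (outer except ZeroDivisionError) → 'X' (after the try/except). Output: ZNFX

Answer: ZNFX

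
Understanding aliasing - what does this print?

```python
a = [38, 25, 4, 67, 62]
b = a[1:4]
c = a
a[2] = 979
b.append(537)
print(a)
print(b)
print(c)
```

Key concept: slice vs alias.
Step by step:
`a = [38, 25, 4, 67, 62]` → a = [38, 25, 4, 67, 62]
`b = a[1:4]` → b = [25, 4, 67]
`c = a` → c = [38, 25, 4, 67, 62] (same object as a)
`a[2] = 979` → a = [38, 25, 979, 67, 62] (same object as c); c = [38, 25, 979, 67, 62] (same object as a)
`b.append(537)` → b = [25, 4, 67, 537]
`print(a)` → prints [38, 25, 979, 67, 62]
`print(b)` → prints [25, 4, 67, 537]
`print(c)` → prints [38, 25, 979, 67, 62]

Answer:
[38, 25, 979, 67, 62]
[25, 4, 67, 537]
[38, 25, 979, 67, 62]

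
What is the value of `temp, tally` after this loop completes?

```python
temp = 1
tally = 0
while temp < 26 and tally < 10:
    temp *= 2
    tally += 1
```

Double until >= 26 or 10 iterations
`temp, tally` takes the values: (1, 0) → (2, 0) → (2, 1) → (4, 1) → (4, 2) → (8, 2) → (8, 3) → (16, 3) → (16, 4) → (32, 4) → (32, 5)

Answer: 32, 5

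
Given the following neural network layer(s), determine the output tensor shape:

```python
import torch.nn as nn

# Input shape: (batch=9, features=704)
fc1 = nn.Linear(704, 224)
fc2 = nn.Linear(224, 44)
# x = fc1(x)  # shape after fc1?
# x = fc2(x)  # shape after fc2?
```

Input: (9, 704) -> after fc1: (9, 224) -> Output: (9, 44)

Answer: (9, 44)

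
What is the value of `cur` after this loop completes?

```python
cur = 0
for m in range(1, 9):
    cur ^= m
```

XOR of 1 to 8
`cur` takes the values: 0 → 1 → 3 → 0 → 4 → 1 → 7 → 0 → 8

Answer: 8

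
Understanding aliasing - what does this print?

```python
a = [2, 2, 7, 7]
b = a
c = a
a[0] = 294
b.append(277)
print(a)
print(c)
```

Key concept: multiple aliases.
Step by step:
`a = [2, 2, 7, 7]` → a = [2, 2, 7, 7]
`b = a` → b = [2, 2, 7, 7] (same object as a)
`c = a` → c = [2, 2, 7, 7] (same object as a, b)
`a[0] = 294` → a = [294, 2, 7, 7] (same object as b, c); b = [294, 2, 7, 7] (same object as a, c); c = [294, 2, 7, 7] (same object as a, b)
`b.append(277)` → a = [294, 2, 7, 7, 277] (same object as b, c); b = [294, 2, 7, 7, 277] (same object as a, c); c = [294, 2, 7, 7, 277] (same object as a, b)
`print(a)` → prints [294, 2, 7, 7, 277]
`print(c)` → prints [294, 2, 7, 7, 277]

Answer:
[294, 2, 7, 7, 277]
[294, 2, 7, 7, 277]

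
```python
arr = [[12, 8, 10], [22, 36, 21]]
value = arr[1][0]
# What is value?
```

Trace:
`arr = [[12, 8, 10], [22, 36, 21]]` → arr = [[12, 8, 10], [22, 36, 21]]
`value = arr[1][0]` → value = 22
So value = 22

Answer: 22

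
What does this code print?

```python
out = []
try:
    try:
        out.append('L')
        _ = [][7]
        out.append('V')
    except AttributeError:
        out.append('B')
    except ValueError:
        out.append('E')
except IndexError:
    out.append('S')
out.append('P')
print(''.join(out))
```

Execution trace: 'L' (try body) → 'S' (outer except IndexError) → 'P' (after the try/except). Output: LSP

Answer: LSP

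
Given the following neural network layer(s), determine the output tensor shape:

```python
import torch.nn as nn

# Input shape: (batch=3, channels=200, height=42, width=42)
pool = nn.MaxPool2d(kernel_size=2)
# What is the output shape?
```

Input: (3, 200, 42, 42) -> Output: (3, 200, 21, 21)

Answer: (3, 200, 21, 21)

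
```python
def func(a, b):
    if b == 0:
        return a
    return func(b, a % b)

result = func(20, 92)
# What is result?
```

func(20, 92) -> func(92, 20) -> func(20, 12) -> func(12, 8) -> func(8, 4) -> func(4, 0) -> 4

Answer: 4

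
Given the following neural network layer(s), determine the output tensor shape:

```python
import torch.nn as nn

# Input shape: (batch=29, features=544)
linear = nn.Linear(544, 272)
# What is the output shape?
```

Input: (29, 544) -> Output: (29, 272)

Answer: (29, 272)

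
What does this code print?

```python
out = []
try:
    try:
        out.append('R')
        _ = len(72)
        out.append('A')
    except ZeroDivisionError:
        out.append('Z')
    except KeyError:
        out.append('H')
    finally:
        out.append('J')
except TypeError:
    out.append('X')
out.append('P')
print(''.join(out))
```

Execution trace: 'R' (try body) → 'J' (finally) → 'X' (outer except TypeError) → 'P' (after the try/except). Output: RJXP

Answer: RJXP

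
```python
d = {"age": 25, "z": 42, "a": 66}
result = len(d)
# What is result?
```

Trace:
`d = {"age": 25, "z": 42, "a": 66}` → d = {'age': 25, 'z': 42, 'a': 66}
`result = len(d)` → result = 3
So result = 3

Answer: 3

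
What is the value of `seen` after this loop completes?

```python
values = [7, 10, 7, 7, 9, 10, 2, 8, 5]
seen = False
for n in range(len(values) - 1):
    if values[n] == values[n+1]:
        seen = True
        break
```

Check consecutive duplicates in [7, 10, 7, 7, 9, 10, 2, 8, 5]
`seen` takes the values: False → True

Answer: True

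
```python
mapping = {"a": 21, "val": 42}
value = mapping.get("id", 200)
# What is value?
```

Trace:
`mapping = {"a": 21, "val": 42}` → mapping = {'a': 21, 'val': 42}
`value = mapping.get("id", 200)` → value = 200
So value = 200

Answer: 200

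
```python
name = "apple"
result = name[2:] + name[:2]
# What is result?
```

Trace:
`name = "apple"` → name = 'apple'
`result = name[2:] + name[:2]` → result = 'pleap'
So result = 'pleap'

Answer: 'pleap'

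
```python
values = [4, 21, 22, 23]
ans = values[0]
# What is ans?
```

Trace:
`values = [4, 21, 22, 23]` → values = [4, 21, 22, 23]
`ans = values[0]` → ans = 4
So ans = 4

Answer: 4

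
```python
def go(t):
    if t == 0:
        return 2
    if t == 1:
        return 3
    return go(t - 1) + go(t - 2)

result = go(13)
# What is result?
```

Build up from base cases: go(0)=2, go(1)=3, go(2)=5, go(3)=8, go(4)=13, go(5)=21, go(6)=34, ..., go(13)=987

Answer: 987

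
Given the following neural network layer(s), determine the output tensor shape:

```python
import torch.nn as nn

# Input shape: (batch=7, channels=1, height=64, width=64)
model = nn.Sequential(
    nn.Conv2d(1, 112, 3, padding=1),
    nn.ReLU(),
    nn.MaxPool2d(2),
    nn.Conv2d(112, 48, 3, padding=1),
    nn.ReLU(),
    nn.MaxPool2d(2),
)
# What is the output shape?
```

Input: (7, 1, 64, 64) -> after first Conv2d: (7, 112, 64, 64) -> after first MaxPool2d: (7, 112, 32, 32) -> after second Conv2d: (7, 48, 32, 32) -> Output: (7, 48, 16, 16)

Answer: (7, 48, 16, 16)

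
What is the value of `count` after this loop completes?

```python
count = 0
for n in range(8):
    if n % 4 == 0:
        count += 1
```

Count numbers divisible by 4 in range(8)
`count` takes the values: 0 → 1 → 2

Answer: 2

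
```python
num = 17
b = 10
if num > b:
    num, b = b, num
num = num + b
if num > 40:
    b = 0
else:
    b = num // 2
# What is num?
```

Trace:
`num = 17` → num = 17
`b = 10` → b = 10
`if num > b: ...` → num > b is True → num = 10; b = 17
`num = num + b` → num = 27
`if num > 40: ...` → num > 40 is False, take else branch → b = 13
So num = 27

Answer: 27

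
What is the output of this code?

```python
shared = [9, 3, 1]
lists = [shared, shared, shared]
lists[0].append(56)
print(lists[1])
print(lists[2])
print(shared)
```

Key concept: list of same reference.
Step by step:
`shared = [9, 3, 1]` → shared = [9, 3, 1]
`lists = [shared, shared, shared]` → lists = [[9, 3, 1], [9, 3, 1], [9, 3, 1]]
`lists[0].append(56)` → shared = [9, 3, 1, 56]; lists = [[9, 3, 1, 56], [9, 3, 1, 56], [9, 3, 1, 56]]
`print(lists[1])` → prints [9, 3, 1, 56]
`print(lists[2])` → prints [9, 3, 1, 56]
`print(shared)` → prints [9, 3, 1, 56]

Answer:
[9, 3, 1, 56]
[9, 3, 1, 56]
[9, 3, 1, 56]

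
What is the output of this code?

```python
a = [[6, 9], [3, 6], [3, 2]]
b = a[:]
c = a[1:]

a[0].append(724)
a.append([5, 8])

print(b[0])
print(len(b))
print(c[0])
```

Key concept: slice with nested mutation.
Step by step:
`a = [[6, 9], [3, 6], [3, 2]]` → a = [[6, 9], [3, 6], [3, 2]]
`b = a[:]` → b = [[6, 9], [3, 6], [3, 2]]
`c = a[1:]` → c = [[3, 6], [3, 2]]
`a[0].append(724)` → a = [[6, 9, 724], [3, 6], [3, 2]]; b = [[6, 9, 724], [3, 6], [3, 2]]
`a.append([5, 8])` → a = [[6, 9, 724], [3, 6], [3, 2], [5, 8]]
`print(b[0])` → prints [6, 9, 724]
`print(len(b))` → prints 3
`print(c[0])` → prints [3, 6]

Answer:
[6, 9, 724]
3
[3, 6]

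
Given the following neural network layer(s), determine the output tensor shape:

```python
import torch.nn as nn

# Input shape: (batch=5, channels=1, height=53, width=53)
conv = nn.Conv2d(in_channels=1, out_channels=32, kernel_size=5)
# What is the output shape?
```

Input: (5, 1, 53, 53) -> Output: (5, 32, 49, 49)

Answer: (5, 32, 49, 49)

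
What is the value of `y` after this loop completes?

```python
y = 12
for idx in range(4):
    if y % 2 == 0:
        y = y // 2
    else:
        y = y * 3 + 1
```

Collatz-style transformation from 12
`y` takes the values: 12 → 6 → 3 → 10 → 5

Answer: 5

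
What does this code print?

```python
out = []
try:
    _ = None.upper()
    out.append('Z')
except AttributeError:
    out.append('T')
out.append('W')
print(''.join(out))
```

Execution trace: 'T' (except AttributeError) → 'W' (after the try/except). Output: TW

Answer: TW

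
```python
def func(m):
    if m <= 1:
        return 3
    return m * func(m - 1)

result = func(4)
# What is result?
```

func(4) = 4 * 3 * 2 * 3 = 72

Answer: 72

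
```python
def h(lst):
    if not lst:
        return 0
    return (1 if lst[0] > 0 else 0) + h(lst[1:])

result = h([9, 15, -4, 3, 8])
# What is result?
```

Count of positive elements in [9, 15, -4, 3, 8] = 4

Answer: 4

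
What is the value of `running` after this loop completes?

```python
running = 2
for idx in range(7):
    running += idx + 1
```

Start at 2, add 1 to 7 = 30
`running` takes the values: 2 → 3 → 5 → 8 → 12 → 17 → 23 → 30

Answer: 30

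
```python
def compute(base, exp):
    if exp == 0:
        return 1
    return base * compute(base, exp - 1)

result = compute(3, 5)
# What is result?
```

compute(3, 5) = 3 * 3 * 3 * 3 * 3 = 243

Answer: 243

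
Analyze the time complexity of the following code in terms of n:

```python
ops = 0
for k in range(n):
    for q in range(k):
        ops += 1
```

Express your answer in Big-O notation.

Each loop level contributes: n × n. Multiplying the contributions gives O(n^2).

Answer: O(n^2)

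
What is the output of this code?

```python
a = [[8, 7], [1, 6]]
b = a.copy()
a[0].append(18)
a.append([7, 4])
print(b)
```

Key concept: shallow copy with nested lists.
Step by step:
`a = [[8, 7], [1, 6]]` → a = [[8, 7], [1, 6]]
`b = a.copy()` → b = [[8, 7], [1, 6]]
`a[0].append(18)` → a = [[8, 7, 18], [1, 6]]; b = [[8, 7, 18], [1, 6]]
`a.append([7, 4])` → a = [[8, 7, 18], [1, 6], [7, 4]]
`print(b)` → prints [[8, 7, 18], [1, 6]]

Answer: [[8, 7, 18], [1, 6]]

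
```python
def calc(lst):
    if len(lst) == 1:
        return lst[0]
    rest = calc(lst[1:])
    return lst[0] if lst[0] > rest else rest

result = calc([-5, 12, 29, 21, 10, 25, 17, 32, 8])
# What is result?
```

Recursive max over [-5, 12, 29, 21, 10, 25, 17, 32, 8] = 32

Answer: 32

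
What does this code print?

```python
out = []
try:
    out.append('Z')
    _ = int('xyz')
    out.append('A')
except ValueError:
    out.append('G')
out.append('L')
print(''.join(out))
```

Execution trace: 'Z' (try body) → 'G' (except ValueError) → 'L' (after the try/except). Output: ZGL

Answer: ZGL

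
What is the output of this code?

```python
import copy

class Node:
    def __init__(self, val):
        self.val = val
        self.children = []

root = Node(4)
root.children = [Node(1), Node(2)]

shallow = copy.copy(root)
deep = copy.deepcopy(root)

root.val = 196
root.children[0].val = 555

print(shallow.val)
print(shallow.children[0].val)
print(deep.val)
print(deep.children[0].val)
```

Key concept: deep copy with custom objects.
Step by step:
`root = Node(4)` → root = Node(val=4, children=[])
`root.children = [Node(1), Node(2)]` → root = Node(val=4, children=[Node(val=1, children=[]), Node(val=2, children=[])])
`shallow = copy.copy(root)` → shallow = Node(val=4, children=[Node(val=1, children=[]), Node(val=2, children=[])])
`deep = copy.deepcopy(root)` → deep = Node(val=4, children=[Node(val=1, children=[]), Node(val=2, children=[])])
`root.val = 196` → root = Node(val=196, children=[Node(val=1, children=[]), Node(val=2, children=[])])
`root.children[0].val = 555` → root = Node(val=196, children=[Node(val=555, children=[]), Node(val=2, children=[])]); shallow = Node(val=4, children=[Node(val=555, children=[]), Node(val=2, children=[])])
`print(shallow.val)` → prints 4
`print(shallow.children[0].val)` → prints 555
`print(deep.val)` → prints 4
`print(deep.children[0].val)` → prints 1

Answer:
4
555
4
1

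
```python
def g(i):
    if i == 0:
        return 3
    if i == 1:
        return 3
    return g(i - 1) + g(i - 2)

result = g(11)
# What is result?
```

Build up from base cases: g(0)=3, g(1)=3, g(2)=6, g(3)=9, g(4)=15, g(5)=24, g(6)=39, ..., g(11)=432

Answer: 432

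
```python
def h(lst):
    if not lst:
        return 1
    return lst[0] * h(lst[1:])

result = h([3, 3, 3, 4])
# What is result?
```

Product over [3, 3, 3, 4] = 3 * 3 * 3 * 4 = 108

Answer: 108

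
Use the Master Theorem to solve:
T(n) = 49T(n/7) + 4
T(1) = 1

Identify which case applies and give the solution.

a=49, b=7, f(n)=4. log_7(49) = 2. Since c=0 < 2, Case 1 applies: T(n) = Θ(n^log_b(a)) = O(n^2).

Answer: O(n^2) - Case 1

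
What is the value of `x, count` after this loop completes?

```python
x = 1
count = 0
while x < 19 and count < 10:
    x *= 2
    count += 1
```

Double until >= 19 or 10 iterations
`x, count` takes the values: (1, 0) → (2, 0) → (2, 1) → (4, 1) → (4, 2) → (8, 2) → (8, 3) → (16, 3) → (16, 4) → (32, 4) → (32, 5)

Answer: 32, 5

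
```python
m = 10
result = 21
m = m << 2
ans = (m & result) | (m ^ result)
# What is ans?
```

Trace:
`m = 10` → m = 10
`result = 21` → result = 21
`m = m << 2` → m = 40
`ans = (m & result) | (m ^ result)` → ans = 61
So ans = 61

Answer: 61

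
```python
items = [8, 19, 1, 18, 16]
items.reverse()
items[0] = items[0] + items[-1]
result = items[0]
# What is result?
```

Trace:
`items = [8, 19, 1, 18, 16]` → items = [8, 19, 1, 18, 16]
`items.reverse()` → items = [16, 18, 1, 19, 8]
`items[0] = items[0] + items[-1]` → items = [24, 18, 1, 19, 8]
`result = items[0]` → result = 24
So result = 24

Answer: 24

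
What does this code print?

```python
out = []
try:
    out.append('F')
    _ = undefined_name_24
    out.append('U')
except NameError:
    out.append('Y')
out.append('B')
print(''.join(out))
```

Execution trace: 'F' (try body) → 'Y' (except NameError) → 'B' (after the try/except). Output: FYB

Answer: FYB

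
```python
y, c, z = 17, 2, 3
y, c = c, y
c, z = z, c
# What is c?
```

Trace:
`y, c, z = 17, 2, 3` → y = 17; c = 2; z = 3
`y, c = c, y` → y = 2; c = 17
`c, z = z, c` → c = 3; z = 17
So c = 3

Answer: 3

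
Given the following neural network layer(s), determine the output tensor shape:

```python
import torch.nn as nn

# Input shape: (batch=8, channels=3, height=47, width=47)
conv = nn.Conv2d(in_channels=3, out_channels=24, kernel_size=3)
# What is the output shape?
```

Input: (8, 3, 47, 47) -> Output: (8, 24, 45, 45)

Answer: (8, 24, 45, 45)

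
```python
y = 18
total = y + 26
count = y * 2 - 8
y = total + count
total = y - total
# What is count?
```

Trace:
`y = 18` → y = 18
`total = y + 26` → total = 44
`count = y * 2 - 8` → count = 28
`y = total + count` → y = 72
`total = y - total` → total = 28
So count = 28

Answer: 28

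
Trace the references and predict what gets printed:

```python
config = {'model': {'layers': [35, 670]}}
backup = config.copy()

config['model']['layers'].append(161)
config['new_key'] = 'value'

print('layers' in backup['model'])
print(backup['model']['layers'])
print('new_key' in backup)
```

Key concept: shallow copy gotcha with nested dict.
Step by step:
`config = {'model': {'layers': [35, 670]}}` → config = {'model': {'layers': [35, 670]}}
`backup = config.copy()` → backup = {'model': {'layers': [35, 670]}}
`config['model']['layers'].append(161)` → config = {'model': {'layers': [35, 670, 161]}}; backup = {'model': {'layers': [35, 670, 161]}}
`config['new_key'] = 'value'` → config = {'model': {'layers': [35, 670, 161]}, 'new_key': 'value'}
`print('layers' in backup['model'])` → prints True
`print(backup['model']['layers'])` → prints [35, 670, 161]
`print('new_key' in backup)` → prints False

Answer:
True
[35, 670, 161]
False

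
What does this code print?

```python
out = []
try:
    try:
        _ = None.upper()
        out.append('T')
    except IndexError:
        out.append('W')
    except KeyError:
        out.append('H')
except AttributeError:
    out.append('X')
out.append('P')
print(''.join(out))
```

Execution trace: 'X' (outer except AttributeError) → 'P' (after the try/except). Output: XP

Answer: XP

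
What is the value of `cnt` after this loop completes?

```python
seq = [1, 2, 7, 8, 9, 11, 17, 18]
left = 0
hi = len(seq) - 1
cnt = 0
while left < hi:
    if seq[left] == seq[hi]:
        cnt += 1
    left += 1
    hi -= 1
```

Count matching pairs from ends
`cnt` takes the values: 0

Answer: 0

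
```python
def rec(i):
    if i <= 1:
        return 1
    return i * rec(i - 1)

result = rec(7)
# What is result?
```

rec(7) = 7 * 6 * 5 * 4 * 3 * 2 * 1 = 5040

Answer: 5040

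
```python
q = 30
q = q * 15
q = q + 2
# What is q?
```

Trace:
`q = 30` → q = 30
`q = q * 15` → q = 450
`q = q + 2` → q = 452
So q = 452

Answer: 452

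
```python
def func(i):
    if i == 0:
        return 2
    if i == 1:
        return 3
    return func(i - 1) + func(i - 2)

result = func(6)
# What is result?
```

Build up from base cases: func(0)=2, func(1)=3, func(2)=5, func(3)=8, func(4)=13, func(5)=21, func(6)=34

Answer: 34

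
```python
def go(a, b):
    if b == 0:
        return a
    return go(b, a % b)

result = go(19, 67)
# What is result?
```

go(19, 67) -> go(67, 19) -> go(19, 10) -> go(10, 9) -> go(9, 1) -> go(1, 0) -> 1

Answer: 1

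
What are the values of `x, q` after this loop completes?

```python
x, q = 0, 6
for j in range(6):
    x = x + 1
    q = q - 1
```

x goes 0→6, q goes 6→0
`x, q` takes the values: (0, 6) → (1, 6) → (1, 5) → (2, 5) → (2, 4) → (3, 4) → (3, 3) → (4, 3) → (4, 2) → (5, 2) → (5, 1) → (6, 1) → (6, 0)

Answer: 6, 0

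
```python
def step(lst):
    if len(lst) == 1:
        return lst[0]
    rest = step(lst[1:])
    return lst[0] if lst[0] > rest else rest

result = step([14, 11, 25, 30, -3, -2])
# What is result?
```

Recursive max over [14, 11, 25, 30, -3, -2] = 30

Answer: 30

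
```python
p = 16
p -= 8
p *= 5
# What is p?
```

Trace:
`p = 16` → p = 16
`p -= 8` → p = 8
`p *= 5` → p = 40
So p = 40

Answer: 40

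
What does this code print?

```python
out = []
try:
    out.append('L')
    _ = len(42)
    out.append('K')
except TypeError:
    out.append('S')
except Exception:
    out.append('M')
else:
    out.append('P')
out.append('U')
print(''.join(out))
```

Execution trace: 'L' (try body) → 'S' (except TypeError) → 'U' (after the try/except). Output: LSU

Answer: LSU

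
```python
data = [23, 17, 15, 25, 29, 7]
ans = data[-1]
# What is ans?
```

Trace:
`data = [23, 17, 15, 25, 29, 7]` → data = [23, 17, 15, 25, 29, 7]
`ans = data[-1]` → ans = 7
So ans = 7

Answer: 7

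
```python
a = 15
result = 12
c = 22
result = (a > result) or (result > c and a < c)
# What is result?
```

Trace:
`a = 15` → a = 15
`result = 12` → result = 12
`c = 22` → c = 22
`result = (a > result) or (result > c and a < c)` → result = True
So result = True

Answer: True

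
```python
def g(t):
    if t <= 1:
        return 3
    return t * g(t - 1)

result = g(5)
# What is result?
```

g(5) = 5 * 4 * 3 * 2 * 3 = 360

Answer: 360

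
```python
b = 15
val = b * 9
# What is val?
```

Trace:
`b = 15` → b = 15
`val = b * 9` → val = 135
So val = 135

Answer: 135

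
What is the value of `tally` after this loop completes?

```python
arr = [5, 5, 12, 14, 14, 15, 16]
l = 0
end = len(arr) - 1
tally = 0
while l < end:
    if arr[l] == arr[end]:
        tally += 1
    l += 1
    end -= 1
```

Count matching pairs from ends
`tally` takes the values: 0

Answer: 0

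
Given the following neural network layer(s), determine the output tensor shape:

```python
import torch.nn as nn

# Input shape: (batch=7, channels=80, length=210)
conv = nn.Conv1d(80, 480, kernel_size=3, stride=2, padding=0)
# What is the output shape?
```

Input: (7, 80, 210) -> Output: (7, 480, 104)

Answer: (7, 480, 104)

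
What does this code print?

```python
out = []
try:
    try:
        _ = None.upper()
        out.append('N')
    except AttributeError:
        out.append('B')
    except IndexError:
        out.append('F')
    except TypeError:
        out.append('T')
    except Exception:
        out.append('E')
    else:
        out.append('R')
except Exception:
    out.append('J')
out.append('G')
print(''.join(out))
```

Execution trace: 'B' (inner except AttributeError) → 'G' (after the try/except). Output: BG

Answer: BG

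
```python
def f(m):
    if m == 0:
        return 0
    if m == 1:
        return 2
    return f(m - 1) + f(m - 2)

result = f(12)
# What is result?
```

Build up from base cases: f(0)=0, f(1)=2, f(2)=2, f(3)=4, f(4)=6, f(5)=10, f(6)=16, ..., f(12)=288

Answer: 288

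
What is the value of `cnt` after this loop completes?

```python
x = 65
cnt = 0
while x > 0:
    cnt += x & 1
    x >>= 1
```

Count set bits in 65 (binary: 0b1000001)
`cnt` takes the values: 0 → 1 → 2

Answer: 2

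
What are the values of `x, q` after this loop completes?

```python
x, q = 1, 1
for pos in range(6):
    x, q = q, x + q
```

Fibonacci: after 6 iterations
`x, q` takes the values: (1, 1) → (1, 2) → (2, 3) → (3, 5) → (5, 8) → (8, 13) → (13, 21)

Answer: 13, 21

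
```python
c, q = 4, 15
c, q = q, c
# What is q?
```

Trace:
`c, q = 4, 15` → c = 4; q = 15
`c, q = q, c` → c = 15; q = 4
So q = 4

Answer: 4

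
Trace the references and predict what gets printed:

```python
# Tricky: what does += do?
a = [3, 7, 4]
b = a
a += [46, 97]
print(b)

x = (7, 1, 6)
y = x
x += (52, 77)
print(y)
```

Key concept: += behavior differs for mutable vs immutable.
Step by step:
`a = [3, 7, 4]` → a = [3, 7, 4]
`b = a` → b = [3, 7, 4] (same object as a)
`a += [46, 97]` → a = [3, 7, 4, 46, 97] (same object as b); b = [3, 7, 4, 46, 97] (same object as a)
`print(b)` → prints [3, 7, 4, 46, 97]
`x = (7, 1, 6)` → x = (7, 1, 6)
`y = x` → y = (7, 1, 6)
`x += (52, 77)` → x = (7, 1, 6, 52, 77)
`print(y)` → prints (7, 1, 6)

Answer:
[3, 7, 4, 46, 97]
(7, 1, 6)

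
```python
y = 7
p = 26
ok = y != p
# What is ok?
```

Trace:
`y = 7` → y = 7
`p = 26` → p = 26
`ok = y != p` → ok = True
So ok = True

Answer: True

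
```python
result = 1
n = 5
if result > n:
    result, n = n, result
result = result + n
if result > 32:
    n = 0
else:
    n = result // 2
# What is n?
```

Trace:
`result = 1` → result = 1
`n = 5` → n = 5
`if result > n: ...` → result > n is False → no variable changes
`result = result + n` → result = 6
`if result > 32: ...` → result > 32 is False, take else branch → n = 3
So n = 3

Answer: 3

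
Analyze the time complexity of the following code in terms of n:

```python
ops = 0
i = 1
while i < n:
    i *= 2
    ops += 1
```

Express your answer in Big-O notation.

Each loop level contributes: log n. Multiplying the contributions gives O(log n).

Answer: O(log n)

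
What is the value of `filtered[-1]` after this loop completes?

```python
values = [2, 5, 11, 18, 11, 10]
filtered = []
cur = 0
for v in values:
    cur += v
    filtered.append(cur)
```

Cumulative sum ends at 57
`filtered` takes the values: [] → [2] → [2, 7] → [2, 7, 18] → [2, 7, 18, 36] → [2, 7, 18, 36, 47] → [2, 7, 18, 36, 47, 57]
So `filtered[-1]` = 57

Answer: 57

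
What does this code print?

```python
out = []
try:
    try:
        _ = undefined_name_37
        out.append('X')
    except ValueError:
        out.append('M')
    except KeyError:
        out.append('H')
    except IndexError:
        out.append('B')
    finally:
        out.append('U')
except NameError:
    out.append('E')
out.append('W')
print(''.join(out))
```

Execution trace: 'U' (finally) → 'E' (outer except NameError) → 'W' (after the try/except). Output: UEW

Answer: UEW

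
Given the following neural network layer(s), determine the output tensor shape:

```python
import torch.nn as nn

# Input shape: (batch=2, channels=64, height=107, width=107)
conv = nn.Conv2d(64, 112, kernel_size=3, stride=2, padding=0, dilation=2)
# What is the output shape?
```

Input: (2, 64, 107, 107) -> Output: (2, 112, 52, 52)

Answer: (2, 112, 52, 52)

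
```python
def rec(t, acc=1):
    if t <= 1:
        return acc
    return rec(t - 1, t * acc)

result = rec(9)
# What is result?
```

Accumulator trace (n, acc): (9, 1) -> (8, 9) -> (7, 72) -> (6, 504) -> (5, 3024) -> (4, 15120) -> (3, 60480) -> (2, 181440) -> (1, 362880) -> return 362880

Answer: 362880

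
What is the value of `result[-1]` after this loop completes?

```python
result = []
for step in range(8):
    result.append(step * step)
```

Last element of squares 0 to 7
`result` takes the values: [] → [0] → [0, 1] → [0, 1, 4] → [0, 1, 4, 9] → [0, 1, 4, 9, 16] → [0, 1, 4, 9, 16, 25] → [0, 1, 4, 9, 16, 25, 36] → [0, 1, 4, 9, 16, 25, 36, 49]
So `result[-1]` = 49

Answer: 49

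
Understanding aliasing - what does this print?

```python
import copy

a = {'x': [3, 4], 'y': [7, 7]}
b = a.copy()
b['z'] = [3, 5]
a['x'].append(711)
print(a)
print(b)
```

Key concept: shallow copy of dict with mutable values.
Step by step:
`a = {'x': [3, 4], 'y': [7, 7]}` → a = {'x': [3, 4], 'y': [7, 7]}
`b = a.copy()` → b = {'x': [3, 4], 'y': [7, 7]}
`b['z'] = [3, 5]` → b = {'x': [3, 4], 'y': [7, 7], 'z': [3, 5]}
`a['x'].append(711)` → a = {'x': [3, 4, 711], 'y': [7, 7]}; b = {'x': [3, 4, 711], 'y': [7, 7], 'z': [3, 5]}
`print(a)` → prints {'x': [3, 4, 711], 'y': [7, 7]}
`print(b)` → prints {'x': [3, 4, 711], 'y': [7, 7], 'z': [3, 5]}

Answer:
{'x': [3, 4, 711], 'y': [7, 7]}
{'x': [3, 4, 711], 'y': [7, 7], 'z': [3, 5]}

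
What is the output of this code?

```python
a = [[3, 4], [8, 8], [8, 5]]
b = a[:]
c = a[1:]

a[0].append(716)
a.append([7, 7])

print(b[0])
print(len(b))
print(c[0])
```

Key concept: slice with nested mutation.
Step by step:
`a = [[3, 4], [8, 8], [8, 5]]` → a = [[3, 4], [8, 8], [8, 5]]
`b = a[:]` → b = [[3, 4], [8, 8], [8, 5]]
`c = a[1:]` → c = [[8, 8], [8, 5]]
`a[0].append(716)` → a = [[3, 4, 716], [8, 8], [8, 5]]; b = [[3, 4, 716], [8, 8], [8, 5]]
`a.append([7, 7])` → a = [[3, 4, 716], [8, 8], [8, 5], [7, 7]]
`print(b[0])` → prints [3, 4, 716]
`print(len(b))` → prints 3
`print(c[0])` → prints [8, 8]

Answer:
[3, 4, 716]
3
[8, 8]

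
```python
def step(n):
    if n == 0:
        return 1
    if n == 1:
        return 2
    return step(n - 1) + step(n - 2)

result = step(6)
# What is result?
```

Build up from base cases: step(0)=1, step(1)=2, step(2)=3, step(3)=5, step(4)=8, step(5)=13, step(6)=21

Answer: 21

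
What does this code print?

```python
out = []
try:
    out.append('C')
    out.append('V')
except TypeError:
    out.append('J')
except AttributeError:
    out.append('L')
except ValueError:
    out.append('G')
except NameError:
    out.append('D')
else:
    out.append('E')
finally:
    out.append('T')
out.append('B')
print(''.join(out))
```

Execution trace: 'C' (try body) → 'V' (try body, no exception) → 'E' (else) → 'T' (finally) → 'B' (after the try/except). Output: CVETB

Answer: CVETB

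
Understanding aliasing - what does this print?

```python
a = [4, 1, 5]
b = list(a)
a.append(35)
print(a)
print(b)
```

Key concept: list() constructor creates copy.
Step by step:
`a = [4, 1, 5]` → a = [4, 1, 5]
`b = list(a)` → b = [4, 1, 5]
`a.append(35)` → a = [4, 1, 5, 35]
`print(a)` → prints [4, 1, 5, 35]
`print(b)` → prints [4, 1, 5]

Answer:
[4, 1, 5, 35]
[4, 1, 5]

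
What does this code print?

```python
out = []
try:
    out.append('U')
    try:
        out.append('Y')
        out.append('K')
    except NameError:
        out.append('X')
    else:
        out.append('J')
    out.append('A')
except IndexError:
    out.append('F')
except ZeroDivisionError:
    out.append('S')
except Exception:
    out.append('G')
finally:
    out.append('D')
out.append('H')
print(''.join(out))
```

Execution trace: 'U' (try body) → 'Y' (inner try body) → 'K' (inner try body, no exception) → 'J' (inner else) → 'A' (try body, no exception) → 'D' (finally) → 'H' (after the try/except). Output: UYKJADH

Answer: UYKJADH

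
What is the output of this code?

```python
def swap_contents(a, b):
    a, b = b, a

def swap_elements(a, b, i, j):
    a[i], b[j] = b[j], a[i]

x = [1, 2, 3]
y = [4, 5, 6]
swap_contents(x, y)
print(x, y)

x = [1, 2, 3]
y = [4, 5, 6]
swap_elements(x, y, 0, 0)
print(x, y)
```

Key concept: parameter rebinding vs mutation.
Step by step:
`x = [1, 2, 3]` → x = [1, 2, 3]
`y = [4, 5, 6]` → y = [4, 5, 6]
`swap_contents(x, y)` → no visible change to tracked variables
`print(x, y)` → prints [1, 2, 3] [4, 5, 6]
`x = [1, 2, 3]` → x = [1, 2, 3]
`y = [4, 5, 6]` → y = [4, 5, 6]
`swap_elements(x, y, 0, 0)` → x = [4, 2, 3]; y = [1, 5, 6]
`print(x, y)` → prints [4, 2, 3] [1, 5, 6]

Answer:
[1, 2, 3] [4, 5, 6]
[4, 2, 3] [1, 5, 6]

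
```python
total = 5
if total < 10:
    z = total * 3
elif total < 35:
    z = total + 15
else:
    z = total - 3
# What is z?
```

Trace:
`total = 5` → total = 5
`if total < 10: ...` → total < 10 is True → z = 15
So z = 15

Answer: 15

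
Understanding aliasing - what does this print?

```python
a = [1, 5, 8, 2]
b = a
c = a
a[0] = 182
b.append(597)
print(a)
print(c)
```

Key concept: multiple aliases.
Step by step:
`a = [1, 5, 8, 2]` → a = [1, 5, 8, 2]
`b = a` → b = [1, 5, 8, 2] (same object as a)
`c = a` → c = [1, 5, 8, 2] (same object as a, b)
`a[0] = 182` → a = [182, 5, 8, 2] (same object as b, c); b = [182, 5, 8, 2] (same object as a, c); c = [182, 5, 8, 2] (same object as a, b)
`b.append(597)` → a = [182, 5, 8, 2, 597] (same object as b, c); b = [182, 5, 8, 2, 597] (same object as a, c); c = [182, 5, 8, 2, 597] (same object as a, b)
`print(a)` → prints [182, 5, 8, 2, 597]
`print(c)` → prints [182, 5, 8, 2, 597]

Answer:
[182, 5, 8, 2, 597]
[182, 5, 8, 2, 597]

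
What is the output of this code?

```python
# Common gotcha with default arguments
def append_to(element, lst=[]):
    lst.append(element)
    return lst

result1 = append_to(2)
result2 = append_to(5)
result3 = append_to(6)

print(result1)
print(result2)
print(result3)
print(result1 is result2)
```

Key concept: mutable default argument gotcha.
Step by step:
`result1 = append_to(2)` → result1 = [2]
`result2 = append_to(5)` → result1 = [2, 5] (same object as result2); result2 = [2, 5] (same object as result1)
`result3 = append_to(6)` → result1 = [2, 5, 6] (same object as result2, result3); result2 = [2, 5, 6] (same object as result1, result3); result3 = [2, 5, 6] (same object as result1, result2)
`print(result1)` → prints [2, 5, 6]
`print(result2)` → prints [2, 5, 6]
`print(result3)` → prints [2, 5, 6]
`print(result1 is result2)` → prints True

Answer:
[2, 5, 6]
[2, 5, 6]
[2, 5, 6]
True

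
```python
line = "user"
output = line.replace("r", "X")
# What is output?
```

Trace:
`line = "user"` → line = 'user'
`output = line.replace("r", "X")` → output = 'useX'
So output = 'useX'

Answer: 'useX'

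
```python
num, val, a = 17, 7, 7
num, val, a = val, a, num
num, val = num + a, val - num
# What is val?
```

Trace:
`num, val, a = 17, 7, 7` → num = 17; val = 7; a = 7
`num, val, a = val, a, num` → num = 7; val = 7; a = 17
`num, val = num + a, val - num` → num = 24; val = 0
So val = 0

Answer: 0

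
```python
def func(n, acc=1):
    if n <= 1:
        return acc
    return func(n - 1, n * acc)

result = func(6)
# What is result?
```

Accumulator trace (n, acc): (6, 1) -> (5, 6) -> (4, 30) -> (3, 120) -> (2, 360) -> (1, 720) -> return 720

Answer: 720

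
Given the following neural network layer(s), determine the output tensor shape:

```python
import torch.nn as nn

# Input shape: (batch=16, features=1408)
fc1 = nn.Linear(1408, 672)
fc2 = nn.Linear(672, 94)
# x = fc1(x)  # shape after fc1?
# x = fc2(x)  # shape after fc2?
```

Input: (16, 1408) -> after fc1: (16, 672) -> Output: (16, 94)

Answer: (16, 94)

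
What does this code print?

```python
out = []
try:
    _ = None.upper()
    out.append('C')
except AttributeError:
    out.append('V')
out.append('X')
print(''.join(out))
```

Execution trace: 'V' (except AttributeError) → 'X' (after the try/except). Output: VX

Answer: VX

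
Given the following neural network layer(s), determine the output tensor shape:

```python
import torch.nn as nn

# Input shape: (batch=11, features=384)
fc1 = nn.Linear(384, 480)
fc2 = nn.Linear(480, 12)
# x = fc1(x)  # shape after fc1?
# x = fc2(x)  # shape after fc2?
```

Input: (11, 384) -> after fc1: (11, 480) -> Output: (11, 12)

Answer: (11, 12)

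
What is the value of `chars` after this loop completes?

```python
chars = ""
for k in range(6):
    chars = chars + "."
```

Repeat '.' 6 times
`chars` takes the values: "" → "." → ".." → "..." → "...." → "....." → "......"

Answer: "......"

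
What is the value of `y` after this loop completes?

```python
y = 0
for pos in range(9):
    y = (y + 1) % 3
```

Increment mod 3, 9 times = 0
`y` takes the values: 0 → 1 → 2 → 0 → 1 → 2 → 0 → 1 → 2 → 0

Answer: 0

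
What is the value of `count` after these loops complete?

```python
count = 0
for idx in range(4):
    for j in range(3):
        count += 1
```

4 * 3 = 12
`count` takes the values: 0 → 1 → 2 → 3 → 4 → 5 → 6 → 7 → 8 → 9 → 10 → 11 → 12

Answer: 12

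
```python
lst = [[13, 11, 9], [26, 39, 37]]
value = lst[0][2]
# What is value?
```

Trace:
`lst = [[13, 11, 9], [26, 39, 37]]` → lst = [[13, 11, 9], [26, 39, 37]]
`value = lst[0][2]` → value = 9
So value = 9

Answer: 9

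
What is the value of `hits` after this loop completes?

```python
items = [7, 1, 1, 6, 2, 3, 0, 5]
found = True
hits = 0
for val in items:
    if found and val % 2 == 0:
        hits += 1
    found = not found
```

Count even values at even positions
`hits` takes the values: 0 → 1 → 2

Answer: 2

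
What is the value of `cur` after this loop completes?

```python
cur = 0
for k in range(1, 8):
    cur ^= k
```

XOR of 1 to 7
`cur` takes the values: 0 → 1 → 3 → 0 → 4 → 1 → 7 → 0

Answer: 0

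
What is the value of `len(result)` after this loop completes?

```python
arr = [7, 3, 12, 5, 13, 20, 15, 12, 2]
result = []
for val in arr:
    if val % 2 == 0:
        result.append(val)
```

Count even numbers in [7, 3, 12, 5, 13, 20, 15, 12, 2]
`result` takes the values: [] → [12] → [12, 20] → [12, 20, 12] → [12, 20, 12, 2]
So `len(result)` = 4

Answer: 4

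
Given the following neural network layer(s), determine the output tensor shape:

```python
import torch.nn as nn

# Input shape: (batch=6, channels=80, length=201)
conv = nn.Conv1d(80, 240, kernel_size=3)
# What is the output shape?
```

Input: (6, 80, 201) -> Output: (6, 240, 199)

Answer: (6, 240, 199)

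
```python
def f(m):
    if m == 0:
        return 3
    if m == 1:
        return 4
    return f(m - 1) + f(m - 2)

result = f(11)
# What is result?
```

Build up from base cases: f(0)=3, f(1)=4, f(2)=7, f(3)=11, f(4)=18, f(5)=29, f(6)=47, ..., f(11)=521

Answer: 521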